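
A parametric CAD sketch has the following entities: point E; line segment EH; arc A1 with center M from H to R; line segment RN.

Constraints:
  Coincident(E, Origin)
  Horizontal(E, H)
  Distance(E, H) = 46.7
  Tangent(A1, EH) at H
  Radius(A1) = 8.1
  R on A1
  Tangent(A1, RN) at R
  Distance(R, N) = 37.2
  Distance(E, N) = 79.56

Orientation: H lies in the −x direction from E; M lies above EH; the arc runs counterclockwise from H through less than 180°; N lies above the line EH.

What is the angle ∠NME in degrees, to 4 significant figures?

136.9°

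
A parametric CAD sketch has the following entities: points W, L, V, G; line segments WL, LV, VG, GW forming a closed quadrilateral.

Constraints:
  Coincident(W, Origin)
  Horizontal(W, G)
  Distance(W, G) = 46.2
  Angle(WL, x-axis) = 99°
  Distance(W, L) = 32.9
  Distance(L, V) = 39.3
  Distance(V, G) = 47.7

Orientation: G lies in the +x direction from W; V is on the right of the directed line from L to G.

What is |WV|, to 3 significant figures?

6.67

Checks: |LV| = 39.30 ✓; |VG| = 47.70 ✓.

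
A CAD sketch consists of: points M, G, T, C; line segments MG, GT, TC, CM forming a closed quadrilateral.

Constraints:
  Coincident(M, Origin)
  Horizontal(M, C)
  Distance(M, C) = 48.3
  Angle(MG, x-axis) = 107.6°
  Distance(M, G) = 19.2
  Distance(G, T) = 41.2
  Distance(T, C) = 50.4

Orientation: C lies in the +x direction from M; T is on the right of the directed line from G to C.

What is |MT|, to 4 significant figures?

22.16

M is at the origin; M and C share the same y with |MC| = 48.3 and C in +x, so C = (48.3, 0). MG runs at 107.6° with |MG| = 19.2, so G = (-5.806, 18.30). T is determined by |GT| = 41.2 and |TC| = 50.4 together: it lies at the intersection of circle(G, 41.2) and circle(C, 50.4). With |GC| = 57.12, the foot of the radical line on GC is 21.18 from G and the perpendicular offset is √(41.2² − 21.18²) = 35.34. Taking the right-of-GC solution: T = (2.936, -21.96).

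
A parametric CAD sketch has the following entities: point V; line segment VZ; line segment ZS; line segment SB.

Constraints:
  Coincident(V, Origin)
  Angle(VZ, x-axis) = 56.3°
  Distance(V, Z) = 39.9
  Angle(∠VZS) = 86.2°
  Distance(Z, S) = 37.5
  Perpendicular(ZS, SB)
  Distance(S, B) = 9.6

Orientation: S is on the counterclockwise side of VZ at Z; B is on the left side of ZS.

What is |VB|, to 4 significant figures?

46.13

∠VZS = 86.2°, so ZS runs at 56.3° + (180° − 86.2°) = 150.1° from the x-axis; with |ZS| = 37.5, S = Z + 37.5·(cos 150.1°, sin 150.1°) = (-10.37, 51.89). The perpendicularity gives SB at right angles to ZS; with |SB| = 9.6 on the left of ZS, B = S + 9.6·(-0.4985, -0.8669) = (-15.16, 43.57). Then |VB| = |B − V| = 46.13.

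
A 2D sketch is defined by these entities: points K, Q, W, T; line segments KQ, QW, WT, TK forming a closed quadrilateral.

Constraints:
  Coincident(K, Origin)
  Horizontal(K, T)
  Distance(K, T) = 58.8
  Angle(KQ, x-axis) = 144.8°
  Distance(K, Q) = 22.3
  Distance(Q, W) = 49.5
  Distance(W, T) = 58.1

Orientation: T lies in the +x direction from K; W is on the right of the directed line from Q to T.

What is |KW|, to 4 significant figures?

30.08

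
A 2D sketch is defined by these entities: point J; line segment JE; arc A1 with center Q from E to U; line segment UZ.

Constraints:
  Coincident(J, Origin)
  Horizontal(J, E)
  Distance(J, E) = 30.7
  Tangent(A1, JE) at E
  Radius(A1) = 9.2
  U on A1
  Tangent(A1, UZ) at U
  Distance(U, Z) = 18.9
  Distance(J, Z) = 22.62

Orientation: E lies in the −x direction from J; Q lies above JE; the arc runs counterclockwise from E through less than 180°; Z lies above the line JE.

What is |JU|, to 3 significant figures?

23.6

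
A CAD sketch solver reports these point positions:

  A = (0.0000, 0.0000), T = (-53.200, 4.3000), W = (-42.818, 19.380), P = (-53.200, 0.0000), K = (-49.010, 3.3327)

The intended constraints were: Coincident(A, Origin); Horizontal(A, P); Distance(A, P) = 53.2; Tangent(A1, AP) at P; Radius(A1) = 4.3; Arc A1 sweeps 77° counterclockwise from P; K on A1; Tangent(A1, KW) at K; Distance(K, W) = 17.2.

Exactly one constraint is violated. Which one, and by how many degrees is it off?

Tangent(A1, KW) at K — off by 8.10°.

A = (0.00, 0.00) ✓; A.y = 0.00, P.y = 0.00 ✓; |AP| = 53.20 ✓; ∠(TP, PA) = 90.00° ✓; |TP| = 4.300 ✓; bearing(T→K) − bearing(T→P) = 77.00° ✓; |TK| = 4.300 ✓; ∠(TK, KW) = 98.10° ✗; |KW| = 17.20 ✓.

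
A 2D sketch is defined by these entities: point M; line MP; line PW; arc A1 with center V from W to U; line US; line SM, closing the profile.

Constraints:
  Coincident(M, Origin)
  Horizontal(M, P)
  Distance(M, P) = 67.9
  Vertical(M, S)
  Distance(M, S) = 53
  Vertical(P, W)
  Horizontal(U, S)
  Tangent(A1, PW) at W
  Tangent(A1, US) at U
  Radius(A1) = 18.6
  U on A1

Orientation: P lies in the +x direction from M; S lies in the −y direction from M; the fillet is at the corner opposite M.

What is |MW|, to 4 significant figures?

76.12

M is at the origin; MP is horizontal with |MP| = 67.9 and P on the +x side, so P = (67.90, 0.000). M and S share the same x with |MS| = 53.0 and S on the −y side, so S = (0.000, -53.00). The virtual corner opposite M is at (67.90, -53.00). Since A1 is tangent to PW there, VW ⟂ PW and since A1 is tangent to US there, VU ⟂ US, with radius 18.6, so the center V sits 18.6 in from both sides at V = (49.30, -34.40). That places the tangent points at W = (67.90, -34.40) on PW and U = (49.30, -53.00) on US. Then |MW| = |W − M| = 76.12.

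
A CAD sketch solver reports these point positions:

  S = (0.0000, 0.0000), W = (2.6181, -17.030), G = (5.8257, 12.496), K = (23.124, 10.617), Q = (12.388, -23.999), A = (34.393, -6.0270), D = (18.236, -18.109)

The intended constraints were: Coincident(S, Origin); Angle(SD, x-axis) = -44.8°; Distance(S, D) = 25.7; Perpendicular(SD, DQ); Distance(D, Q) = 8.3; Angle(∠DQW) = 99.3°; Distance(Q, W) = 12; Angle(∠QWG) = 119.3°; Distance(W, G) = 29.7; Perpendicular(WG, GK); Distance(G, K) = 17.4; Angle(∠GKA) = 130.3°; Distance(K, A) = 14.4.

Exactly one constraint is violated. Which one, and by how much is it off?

Distance(K, A) = 14.4 — off by 5.70.

S = (0.00, 0.00) ✓; SD at -44.80° ✓; |SD| = 25.70 ✓; ∠(SD, DQ) = 90.00° ✓; |DQ| = 8.300 ✓; ∠DQW = 99.29° ✓; |QW| = 12.00 ✓; ∠QWG = 119.3° ✓; |WG| = 29.70 ✓; ∠(WG, GK) = 90.00° ✓; |GK| = 17.40 ✓; ∠GKA = 130.3° ✓; |KA| = 20.10 ✗.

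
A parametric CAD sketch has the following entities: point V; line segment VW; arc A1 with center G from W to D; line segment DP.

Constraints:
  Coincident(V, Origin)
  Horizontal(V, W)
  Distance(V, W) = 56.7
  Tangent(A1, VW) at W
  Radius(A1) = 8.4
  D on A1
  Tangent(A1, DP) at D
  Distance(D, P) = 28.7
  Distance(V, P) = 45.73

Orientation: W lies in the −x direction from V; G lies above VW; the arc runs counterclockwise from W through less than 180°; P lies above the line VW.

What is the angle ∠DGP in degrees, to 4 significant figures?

73.69°

V is at the origin; V and W share the same y with |VW| = 56.7 and W on the −x side, so W = (-56.70, 0.000). A1 meets VW tangentially, so GW is at right angles to VW, so G = W + (0, 8.4) = (-56.70, 8.400). Since GD ⟂ DP (tangency), |GP| = √(8.4² + 28.7²) = 29.90 regardless of where D sits on A1. So P lies on both circle(V, 45.73) and circle(G, 29.90); the above-VW intersection is P = (-35.20, 29.19). D is the foot of the tangent from P: D = (-49.40, 4.245).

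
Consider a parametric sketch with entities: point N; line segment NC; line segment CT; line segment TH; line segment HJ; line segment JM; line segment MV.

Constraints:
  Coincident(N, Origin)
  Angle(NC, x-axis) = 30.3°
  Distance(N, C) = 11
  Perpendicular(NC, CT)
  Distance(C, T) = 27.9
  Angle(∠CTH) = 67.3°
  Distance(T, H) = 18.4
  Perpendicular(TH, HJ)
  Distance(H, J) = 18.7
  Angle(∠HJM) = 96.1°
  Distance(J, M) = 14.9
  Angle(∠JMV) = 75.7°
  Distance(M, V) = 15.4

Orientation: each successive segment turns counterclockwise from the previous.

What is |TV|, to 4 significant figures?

7.670

N is at the origin; NC runs at 30.3° with length 11.0, so C = (9.497, 5.550). NC is perpendicular to CT, so CT runs at 120.3°; with |CT| = 27.9, T = (-4.579, 29.64). ∠CTH = 67.3° gives TH at -127.0° from the x-axis; with |TH| = 18.4, H = (-15.65, 14.94). TH ⟂ HJ, so HJ runs at -37.00°; with |HJ| = 18.7, J = (-0.7179, 3.690). ∠HJM = 96.1° gives JM at 46.90° from the x-axis; with |JM| = 14.9, M = (9.463, 14.57). ∠JMV = 75.7° gives MV at 151.2° from the x-axis; with |MV| = 15.4, V = (-4.032, 21.99). Then |TV| = |V − T| = 7.670.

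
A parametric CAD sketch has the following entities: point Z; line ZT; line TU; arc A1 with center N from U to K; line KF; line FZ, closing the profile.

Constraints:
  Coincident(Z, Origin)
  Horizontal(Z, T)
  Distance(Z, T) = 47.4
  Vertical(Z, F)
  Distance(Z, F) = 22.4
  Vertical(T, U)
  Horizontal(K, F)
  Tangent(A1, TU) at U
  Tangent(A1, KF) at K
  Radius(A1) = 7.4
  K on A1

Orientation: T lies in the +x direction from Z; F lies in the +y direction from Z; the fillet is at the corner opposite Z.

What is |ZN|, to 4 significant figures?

42.72

Z is at the origin; ZT is horizontal with |ZT| = 47.4 and T on the +x side, so T = (47.40, 0.000). Z and F share the same x with |ZF| = 22.4 and F on the +y side, so F = (0.000, 22.40). The virtual corner opposite Z is at (47.40, 22.40). A1 meets TU tangentially, so NU is at right angles to TU and the tangent condition forces NK to be normal to KF, with radius 7.4, so the center N sits 7.4 in from both sides at N = (40.00, 15.00). Then |ZN| = |N − Z| = 42.72.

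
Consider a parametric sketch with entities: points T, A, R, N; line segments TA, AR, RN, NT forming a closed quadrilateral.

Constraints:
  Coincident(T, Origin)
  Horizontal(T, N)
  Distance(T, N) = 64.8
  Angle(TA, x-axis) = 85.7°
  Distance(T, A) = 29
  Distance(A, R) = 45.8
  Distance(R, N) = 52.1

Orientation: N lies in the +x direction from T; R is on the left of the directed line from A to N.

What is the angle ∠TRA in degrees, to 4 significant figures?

23.12°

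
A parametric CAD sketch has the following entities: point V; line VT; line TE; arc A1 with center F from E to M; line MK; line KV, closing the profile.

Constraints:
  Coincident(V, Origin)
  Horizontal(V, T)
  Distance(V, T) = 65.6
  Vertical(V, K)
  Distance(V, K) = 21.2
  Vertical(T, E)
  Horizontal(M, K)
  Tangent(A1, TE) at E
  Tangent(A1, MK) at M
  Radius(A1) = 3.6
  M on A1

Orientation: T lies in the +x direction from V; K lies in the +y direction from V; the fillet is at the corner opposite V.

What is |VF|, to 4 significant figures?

64.45

V is at the origin; V and T share the same y with |VT| = 65.6 and T on the +x side, so T = (65.60, 0.000). V and K share the same x with |VK| = 21.2 and K on the +y side, so K = (0.000, 21.20). The virtual corner opposite V is at (65.60, 21.20). Since A1 is tangent to TE there, FE ⟂ TE and A1 meets MK tangentially, so FM is at right angles to MK, with radius 3.6, so the center F sits 3.6 in from both sides at F = (62.00, 17.60). Then |VF| = |F − V| = 64.45.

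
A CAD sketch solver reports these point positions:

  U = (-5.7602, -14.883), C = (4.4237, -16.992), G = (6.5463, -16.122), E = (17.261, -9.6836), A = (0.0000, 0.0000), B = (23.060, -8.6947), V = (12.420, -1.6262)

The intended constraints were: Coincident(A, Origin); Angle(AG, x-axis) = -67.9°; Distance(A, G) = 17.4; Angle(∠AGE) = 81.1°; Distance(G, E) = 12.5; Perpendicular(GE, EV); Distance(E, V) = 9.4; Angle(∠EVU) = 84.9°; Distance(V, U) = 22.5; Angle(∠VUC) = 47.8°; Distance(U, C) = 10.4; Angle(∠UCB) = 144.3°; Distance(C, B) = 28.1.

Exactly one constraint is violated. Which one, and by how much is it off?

Distance(C, B) = 28.1 — off by 7.70.

A = (0.00, 0.00) ✓; AG at -67.90° ✓; |AG| = 17.40 ✓; ∠AGE = 81.10° ✓; |GE| = 12.50 ✓; ∠(GE, EV) = 90.00° ✓; |EV| = 9.400 ✓; ∠EVU = 84.90° ✓; |VU| = 22.50 ✓; ∠VUC = 47.80° ✓; |UC| = 10.40 ✓; ∠UCB = 144.3° ✓; |CB| = 20.40 ✗.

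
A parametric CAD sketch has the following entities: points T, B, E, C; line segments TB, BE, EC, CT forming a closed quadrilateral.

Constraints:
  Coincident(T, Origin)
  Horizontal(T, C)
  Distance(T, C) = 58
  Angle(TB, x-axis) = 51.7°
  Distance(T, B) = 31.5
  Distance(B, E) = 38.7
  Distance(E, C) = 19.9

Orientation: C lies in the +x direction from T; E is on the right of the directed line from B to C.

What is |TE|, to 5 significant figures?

40.703

T is at the origin; TC is horizontal with |TC| = 58.0 and C in +x, so C = (58.0, 0). TB runs at 51.7° with |TB| = 31.5, so B = (19.523, 24.720). E is determined by |BE| = 38.7 and |EC| = 19.9 together: it lies at the intersection of circle(B, 38.7) and circle(C, 19.9). With |BC| = 45.734, the foot of the radical line on BC is 34.911 from B and the perpendicular offset is √(38.7² − 34.911²) = 16.700. Taking the right-of-BC solution: E = (39.868, -8.2002).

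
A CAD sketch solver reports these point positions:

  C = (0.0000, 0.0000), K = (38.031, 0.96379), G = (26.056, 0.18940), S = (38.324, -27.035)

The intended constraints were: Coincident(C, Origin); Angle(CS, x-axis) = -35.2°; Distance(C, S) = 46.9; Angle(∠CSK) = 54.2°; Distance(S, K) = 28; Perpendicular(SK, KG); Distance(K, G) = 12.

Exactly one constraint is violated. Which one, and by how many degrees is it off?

Perpendicular(SK, KG) — off by 3.10°.

C = (0.00, 0.00) ✓; CS at -35.20° ✓; |CS| = 46.90 ✓; ∠CSK = 54.20° ✓; |SK| = 28.00 ✓; ∠(SK, KG) = 93.10° ✗; |KG| = 12.00 ✓.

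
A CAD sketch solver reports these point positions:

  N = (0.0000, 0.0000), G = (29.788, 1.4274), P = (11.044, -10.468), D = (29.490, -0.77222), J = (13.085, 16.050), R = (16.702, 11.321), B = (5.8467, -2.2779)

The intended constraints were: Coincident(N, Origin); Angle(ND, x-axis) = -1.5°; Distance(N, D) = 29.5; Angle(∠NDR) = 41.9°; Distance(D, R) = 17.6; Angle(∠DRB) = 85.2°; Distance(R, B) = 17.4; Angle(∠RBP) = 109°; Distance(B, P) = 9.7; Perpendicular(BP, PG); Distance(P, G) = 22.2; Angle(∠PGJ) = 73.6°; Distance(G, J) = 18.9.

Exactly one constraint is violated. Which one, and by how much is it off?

Distance(G, J) = 18.9 — off by 3.30.

N = (0.00, 0.00) ✓; ND at -1.500° ✓; |ND| = 29.50 ✓; ∠NDR = 41.90° ✓; |DR| = 17.60 ✓; ∠DRB = 85.20° ✓; |RB| = 17.40 ✓; ∠RBP = 109.0° ✓; |BP| = 9.700 ✓; ∠(BP, PG) = 90.00° ✓; |PG| = 22.20 ✓; ∠PGJ = 73.60° ✓; |GJ| = 22.20 ✗.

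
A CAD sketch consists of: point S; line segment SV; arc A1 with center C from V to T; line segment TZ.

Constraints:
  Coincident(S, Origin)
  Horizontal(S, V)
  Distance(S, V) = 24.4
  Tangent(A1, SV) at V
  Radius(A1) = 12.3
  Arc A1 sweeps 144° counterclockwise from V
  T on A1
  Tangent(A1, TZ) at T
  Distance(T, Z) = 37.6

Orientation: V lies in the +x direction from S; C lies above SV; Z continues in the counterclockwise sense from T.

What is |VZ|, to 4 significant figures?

50.05

S is at the origin; SV is horizontal with |SV| = 24.4 and V on the +x side, so V = (24.40, 0.000). Tangency of A1 to SV means the radius CV is perpendicular to SV, so C = V + (0, 12.3) = (24.40, 12.30). On A1, V sits at bearing -90° from C; a 144° counterclockwise sweep puts T at bearing 54°, so T = C + 12.3·(cos 54°, sin 54°) = (31.63, 22.25). A1 meets TZ tangentially, so CT is at right angles to TZ, so TZ runs along (−sin 54°, cos 54°); with |TZ| = 37.6, Z = (1.211, 44.35). Then |VZ| = |Z − V| = 50.05.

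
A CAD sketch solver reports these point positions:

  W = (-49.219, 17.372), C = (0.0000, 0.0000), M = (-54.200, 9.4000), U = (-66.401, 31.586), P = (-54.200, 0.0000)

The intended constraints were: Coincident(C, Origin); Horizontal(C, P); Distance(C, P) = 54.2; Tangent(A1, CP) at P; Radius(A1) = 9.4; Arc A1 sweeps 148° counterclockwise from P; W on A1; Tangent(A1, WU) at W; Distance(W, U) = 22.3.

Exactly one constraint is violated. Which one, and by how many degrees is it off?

Tangent(A1, WU) at W — off by 7.60°.

C = (0.00, 0.00) ✓; C.y = 0.00, P.y = 0.00 ✓; |CP| = 54.20 ✓; ∠(MP, PC) = 90.00° ✓; |MP| = 9.400 ✓; bearing(M→W) − bearing(M→P) = 148.0° ✓; |MW| = 9.400 ✓; ∠(MW, WU) = 97.60° ✗; |WU| = 22.30 ✓.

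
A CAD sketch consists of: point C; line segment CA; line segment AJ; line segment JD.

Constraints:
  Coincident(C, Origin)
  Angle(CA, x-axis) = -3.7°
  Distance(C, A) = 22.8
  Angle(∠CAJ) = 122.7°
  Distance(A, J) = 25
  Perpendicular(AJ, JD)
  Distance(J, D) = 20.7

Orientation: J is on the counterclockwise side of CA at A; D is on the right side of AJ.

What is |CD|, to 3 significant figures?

54.6

C is at the origin; CA runs at -3.7° with length 22.8, so A = 22.8·(cos -3.7°, sin -3.7°) = (22.8, -1.47). ∠CAJ = 122.7°, so AJ runs at -3.7° + (180° − 122.7°) = 53.6° from the x-axis; with |AJ| = 25.0, J = A + 25.0·(cos 53.6°, sin 53.6°) = (37.6, 18.7). AJ is perpendicular to JD; with |JD| = 20.7 on the right of AJ, D = J + 20.7·(0.805, -0.593) = (54.2, 6.37). Then |CD| = |D − C| = 54.6.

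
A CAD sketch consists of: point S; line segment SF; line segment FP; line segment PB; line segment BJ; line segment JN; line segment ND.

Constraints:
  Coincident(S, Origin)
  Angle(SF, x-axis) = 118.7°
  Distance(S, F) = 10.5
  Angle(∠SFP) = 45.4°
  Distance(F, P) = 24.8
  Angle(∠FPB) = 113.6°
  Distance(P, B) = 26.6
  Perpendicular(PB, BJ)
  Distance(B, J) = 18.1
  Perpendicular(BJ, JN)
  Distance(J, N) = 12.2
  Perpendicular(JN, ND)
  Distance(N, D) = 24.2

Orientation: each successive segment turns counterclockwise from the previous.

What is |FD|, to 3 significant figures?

37.7

S is at the origin; SF runs at 118.7° with length 10.5, so F = (-5.04, 9.21). ∠SFP = 45.4° gives FP at -107° from the x-axis; with |FP| = 24.8, P = (-12.2, -14.5). ∠FPB = 113.6° gives PB at -40.3° from the x-axis; with |PB| = 26.6, B = (8.12, -31.7). PB ⟂ BJ, so BJ runs at 49.7°; with |BJ| = 18.1, J = (19.8, -17.9). The perpendicularity gives JN at right angles to BJ, so JN runs at 140°; with |JN| = 12.2, N = (10.5, -10.1). JN ⟂ ND, so ND runs at -130°; with |ND| = 24.2, D = (-5.13, -28.5). Then |FD| = |D − F| = 37.7.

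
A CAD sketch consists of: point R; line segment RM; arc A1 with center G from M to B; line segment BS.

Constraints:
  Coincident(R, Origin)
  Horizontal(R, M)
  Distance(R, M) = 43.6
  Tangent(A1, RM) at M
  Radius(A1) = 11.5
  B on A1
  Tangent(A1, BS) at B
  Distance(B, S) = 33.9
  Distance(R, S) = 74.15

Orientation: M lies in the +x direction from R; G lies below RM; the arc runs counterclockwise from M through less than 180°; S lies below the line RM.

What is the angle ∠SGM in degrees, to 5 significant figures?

152.21°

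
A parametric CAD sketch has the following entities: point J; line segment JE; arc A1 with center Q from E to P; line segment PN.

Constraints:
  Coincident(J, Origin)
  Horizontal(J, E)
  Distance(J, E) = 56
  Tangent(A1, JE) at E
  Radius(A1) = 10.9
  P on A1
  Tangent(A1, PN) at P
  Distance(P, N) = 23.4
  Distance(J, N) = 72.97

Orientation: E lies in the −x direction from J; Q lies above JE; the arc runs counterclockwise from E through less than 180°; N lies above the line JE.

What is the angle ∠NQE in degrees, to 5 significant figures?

162.56°

Checks: |QP| = 10.90 ✓; ∠(QP, PN) = 90.00° ✓; |PN| = 23.40 ✓; |JN| = 72.97 ✓.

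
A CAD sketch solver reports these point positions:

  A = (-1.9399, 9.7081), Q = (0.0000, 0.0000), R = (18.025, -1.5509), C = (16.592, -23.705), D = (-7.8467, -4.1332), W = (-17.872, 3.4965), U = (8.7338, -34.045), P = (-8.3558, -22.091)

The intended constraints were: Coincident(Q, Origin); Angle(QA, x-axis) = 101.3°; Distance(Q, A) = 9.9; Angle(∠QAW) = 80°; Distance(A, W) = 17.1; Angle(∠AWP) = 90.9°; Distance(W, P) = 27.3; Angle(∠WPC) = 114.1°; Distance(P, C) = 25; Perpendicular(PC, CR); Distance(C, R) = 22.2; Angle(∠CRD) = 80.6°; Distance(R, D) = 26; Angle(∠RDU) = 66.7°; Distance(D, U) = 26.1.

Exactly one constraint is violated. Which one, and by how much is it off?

Distance(D, U) = 26.1 — off by 8.10.

Q = (0.00, 0.00) ✓; QA at 101.3° ✓; |QA| = 9.900 ✓; ∠QAW = 80.00° ✓; |AW| = 17.10 ✓; ∠AWP = 90.90° ✓; |WP| = 27.30 ✓; ∠WPC = 114.1° ✓; |PC| = 25.00 ✓; ∠(PC, CR) = 90.00° ✓; |CR| = 22.20 ✓; ∠CRD = 80.60° ✓; |RD| = 26.00 ✓; ∠RDU = 66.70° ✓; |DU| = 34.20 ✗.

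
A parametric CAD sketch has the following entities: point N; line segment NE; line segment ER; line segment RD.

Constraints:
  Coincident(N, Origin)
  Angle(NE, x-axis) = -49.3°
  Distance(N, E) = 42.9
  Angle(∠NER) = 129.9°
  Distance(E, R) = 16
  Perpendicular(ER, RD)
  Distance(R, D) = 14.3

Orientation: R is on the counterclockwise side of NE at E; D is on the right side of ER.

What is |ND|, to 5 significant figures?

64.209

∠NER = 129.9°, so ER runs at -49.3° + (180° − 129.9°) = 0.80000° from the x-axis; with |ER| = 16.0, R = E + 16.0·(cos 0.80000°, sin 0.80000°) = (43.973, -32.301). The perpendicularity gives RD at right angles to ER; with |RD| = 14.3 on the right of ER, D = R + 14.3·(0.013962, -0.99990) = (44.173, -46.599). Then |ND| = |D − N| = 64.209.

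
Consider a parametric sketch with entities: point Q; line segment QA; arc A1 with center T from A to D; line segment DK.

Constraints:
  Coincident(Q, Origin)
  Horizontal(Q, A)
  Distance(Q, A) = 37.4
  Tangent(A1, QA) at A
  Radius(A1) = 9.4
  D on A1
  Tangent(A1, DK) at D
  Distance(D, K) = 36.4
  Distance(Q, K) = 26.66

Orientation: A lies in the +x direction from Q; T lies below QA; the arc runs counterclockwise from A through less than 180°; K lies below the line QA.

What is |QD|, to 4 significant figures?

31.28

Checks: |QA| = 37.40 ✓; |TD| = 9.400 ✓; ∠(TD, DK) = 90.00° ✓; |DK| = 36.40 ✓; |QK| = 26.66 ✓.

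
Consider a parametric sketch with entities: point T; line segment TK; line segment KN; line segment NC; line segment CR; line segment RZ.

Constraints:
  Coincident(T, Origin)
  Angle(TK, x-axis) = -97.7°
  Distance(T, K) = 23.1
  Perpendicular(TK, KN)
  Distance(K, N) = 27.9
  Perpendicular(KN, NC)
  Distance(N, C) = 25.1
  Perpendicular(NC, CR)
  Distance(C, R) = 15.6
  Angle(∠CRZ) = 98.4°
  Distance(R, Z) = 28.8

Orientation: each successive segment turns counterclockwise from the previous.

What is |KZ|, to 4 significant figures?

8.775

NC ⟂ CR, so CR runs at 172.3°; with |CR| = 15.6, R = (12.46, 0.3339). ∠CRZ = 98.4° gives RZ at -106.1° from the x-axis; with |RZ| = 28.8, Z = (4.470, -27.34). Then |KZ| = |Z − K| = 8.775.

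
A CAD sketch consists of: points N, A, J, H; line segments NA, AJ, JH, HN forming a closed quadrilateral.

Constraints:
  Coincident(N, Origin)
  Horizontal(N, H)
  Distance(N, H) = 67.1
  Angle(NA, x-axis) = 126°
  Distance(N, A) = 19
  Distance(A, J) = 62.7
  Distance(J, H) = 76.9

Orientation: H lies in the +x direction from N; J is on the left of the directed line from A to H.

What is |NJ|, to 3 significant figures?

70.6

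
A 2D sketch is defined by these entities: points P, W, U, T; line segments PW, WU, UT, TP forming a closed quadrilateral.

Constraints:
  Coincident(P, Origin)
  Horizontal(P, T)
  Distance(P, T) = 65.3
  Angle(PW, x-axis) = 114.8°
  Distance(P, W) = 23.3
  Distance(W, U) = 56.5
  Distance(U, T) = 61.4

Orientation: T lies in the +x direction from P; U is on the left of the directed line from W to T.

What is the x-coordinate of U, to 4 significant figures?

36.16

Checks: |WU| = 56.50 ✓; |UT| = 61.40 ✓.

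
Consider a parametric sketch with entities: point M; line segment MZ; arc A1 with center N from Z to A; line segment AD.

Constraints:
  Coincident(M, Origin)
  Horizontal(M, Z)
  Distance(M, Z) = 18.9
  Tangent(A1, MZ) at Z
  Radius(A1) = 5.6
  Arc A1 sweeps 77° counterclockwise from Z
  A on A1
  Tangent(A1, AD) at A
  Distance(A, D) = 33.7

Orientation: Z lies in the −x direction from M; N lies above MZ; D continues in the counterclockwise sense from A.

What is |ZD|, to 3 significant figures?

39.4

On A1, Z sits at bearing -90° from N; a 77° counterclockwise sweep puts A at bearing -13°, so A = N + 5.6·(cos -13°, sin -13°) = (-13.4, 4.34). The tangent condition forces NA to be normal to AD, so AD runs along (−sin -13°, cos -13°); with |AD| = 33.7, D = (-5.86, 37.2). Then |ZD| = |D − Z| = 39.4.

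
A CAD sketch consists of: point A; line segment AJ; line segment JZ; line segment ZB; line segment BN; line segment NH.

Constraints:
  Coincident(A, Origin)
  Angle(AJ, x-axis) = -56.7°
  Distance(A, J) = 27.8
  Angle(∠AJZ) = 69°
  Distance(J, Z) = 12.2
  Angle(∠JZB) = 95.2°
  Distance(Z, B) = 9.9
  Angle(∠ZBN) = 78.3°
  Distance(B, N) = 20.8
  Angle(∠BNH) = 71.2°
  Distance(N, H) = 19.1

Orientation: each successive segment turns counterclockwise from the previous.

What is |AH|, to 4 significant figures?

36.93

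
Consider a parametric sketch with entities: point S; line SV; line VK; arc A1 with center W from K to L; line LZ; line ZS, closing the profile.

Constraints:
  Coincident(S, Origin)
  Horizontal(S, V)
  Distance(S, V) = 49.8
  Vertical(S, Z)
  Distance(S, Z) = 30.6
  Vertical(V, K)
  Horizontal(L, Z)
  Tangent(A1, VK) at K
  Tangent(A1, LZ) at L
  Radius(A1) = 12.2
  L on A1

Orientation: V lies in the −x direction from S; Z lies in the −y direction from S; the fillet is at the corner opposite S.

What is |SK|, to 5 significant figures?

53.090

The virtual corner opposite S is at (-49.800, -30.600). The tangent condition forces WK to be normal to VK and since A1 is tangent to LZ there, WL ⟂ LZ, with radius 12.2, so the center W sits 12.2 in from both sides at W = (-37.600, -18.400). That places the tangent points at K = (-49.800, -18.400) on VK and L = (-37.600, -30.600) on LZ. Then |SK| = |K − S| = 53.090.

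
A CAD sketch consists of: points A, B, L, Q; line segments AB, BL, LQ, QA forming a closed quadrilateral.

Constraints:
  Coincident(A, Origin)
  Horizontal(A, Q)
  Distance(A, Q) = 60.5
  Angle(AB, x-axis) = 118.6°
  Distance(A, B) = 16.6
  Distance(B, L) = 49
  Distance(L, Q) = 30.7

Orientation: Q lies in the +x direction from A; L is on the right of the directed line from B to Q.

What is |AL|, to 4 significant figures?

35.09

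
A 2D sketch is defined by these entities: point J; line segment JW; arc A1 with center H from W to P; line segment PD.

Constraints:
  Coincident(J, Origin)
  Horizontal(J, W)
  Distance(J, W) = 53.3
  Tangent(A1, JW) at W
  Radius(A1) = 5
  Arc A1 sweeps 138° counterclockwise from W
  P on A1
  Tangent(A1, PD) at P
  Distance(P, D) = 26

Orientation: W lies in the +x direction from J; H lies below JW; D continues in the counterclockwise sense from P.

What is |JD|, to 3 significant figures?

74.0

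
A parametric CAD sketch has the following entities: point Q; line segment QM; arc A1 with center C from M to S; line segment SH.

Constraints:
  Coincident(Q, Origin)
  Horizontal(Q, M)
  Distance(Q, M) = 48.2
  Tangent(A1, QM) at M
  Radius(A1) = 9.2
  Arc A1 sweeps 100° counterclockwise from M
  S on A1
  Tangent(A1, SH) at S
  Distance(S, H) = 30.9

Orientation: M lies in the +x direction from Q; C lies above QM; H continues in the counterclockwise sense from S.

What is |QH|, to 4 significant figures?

66.28

Q is at the origin; QM is horizontal with |QM| = 48.2 and M on the +x side, so M = (48.20, 0.000). Tangency of A1 to QM means the radius CM is perpendicular to QM, so C = M + (0, 9.2) = (48.20, 9.200). On A1, M sits at bearing -90° from C; a 100° counterclockwise sweep puts S at bearing 10°, so S = C + 9.2·(cos 10°, sin 10°) = (57.26, 10.80). Since A1 is tangent to SH there, CS ⟂ SH, so SH runs along (−sin 10°, cos 10°); with |SH| = 30.9, H = (51.89, 41.23). Then |QH| = |H − Q| = 66.28.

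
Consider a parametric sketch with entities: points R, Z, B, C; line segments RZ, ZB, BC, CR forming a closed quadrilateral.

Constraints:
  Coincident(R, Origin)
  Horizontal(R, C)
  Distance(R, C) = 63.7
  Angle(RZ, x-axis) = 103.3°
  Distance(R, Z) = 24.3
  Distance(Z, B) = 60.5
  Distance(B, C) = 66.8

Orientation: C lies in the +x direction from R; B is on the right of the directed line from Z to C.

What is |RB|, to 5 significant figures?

36.209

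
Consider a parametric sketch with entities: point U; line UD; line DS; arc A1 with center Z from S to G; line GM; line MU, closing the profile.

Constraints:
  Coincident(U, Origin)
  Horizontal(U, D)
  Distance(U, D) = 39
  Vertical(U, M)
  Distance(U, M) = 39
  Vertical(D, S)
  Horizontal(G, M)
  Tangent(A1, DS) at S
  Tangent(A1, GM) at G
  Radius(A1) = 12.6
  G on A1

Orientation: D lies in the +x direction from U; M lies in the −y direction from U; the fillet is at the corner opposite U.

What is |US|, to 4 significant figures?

47.10

U is at the origin; UD is horizontal with |UD| = 39.0 and D on the +x side, so D = (39.00, 0.000). UM is vertical with |UM| = 39.0 and M on the −y side, so M = (0.000, -39.00). The virtual corner opposite U is at (39.00, -39.00). Since A1 is tangent to DS there, ZS ⟂ DS and the tangent condition forces ZG to be normal to GM, with radius 12.6, so the center Z sits 12.6 in from both sides at Z = (26.40, -26.40). That places the tangent points at S = (39.00, -26.40) on DS and G = (26.40, -39.00) on GM. Then |US| = |S − U| = 47.10.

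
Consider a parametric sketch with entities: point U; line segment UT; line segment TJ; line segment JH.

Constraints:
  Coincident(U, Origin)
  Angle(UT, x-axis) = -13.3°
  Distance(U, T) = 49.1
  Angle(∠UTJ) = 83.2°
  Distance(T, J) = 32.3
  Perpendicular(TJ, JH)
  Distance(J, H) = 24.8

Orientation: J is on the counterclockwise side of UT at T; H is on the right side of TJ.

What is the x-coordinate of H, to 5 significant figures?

76.080

U is at the origin; UT runs at -13.3° with length 49.1, so T = 49.1·(cos -13.3°, sin -13.3°) = (47.783, -11.295). ∠UTJ = 83.2°, so TJ runs at -13.3° + (180° − 83.2°) = 83.500° from the x-axis; with |TJ| = 32.3, J = T + 32.3·(cos 83.500°, sin 83.500°) = (51.440, 20.797). The perpendicularity gives JH at right angles to TJ; with |JH| = 24.8 on the right of TJ, H = J + 24.8·(0.99357, -0.11320) = (76.080, 17.989). So H.x = 76.080.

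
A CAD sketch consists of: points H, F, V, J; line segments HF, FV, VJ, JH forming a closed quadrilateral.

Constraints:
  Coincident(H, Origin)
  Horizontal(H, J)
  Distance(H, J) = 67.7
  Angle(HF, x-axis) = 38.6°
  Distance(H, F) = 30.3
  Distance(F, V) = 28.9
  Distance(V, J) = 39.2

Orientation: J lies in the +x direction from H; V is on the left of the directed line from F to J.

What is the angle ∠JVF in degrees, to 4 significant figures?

88.06°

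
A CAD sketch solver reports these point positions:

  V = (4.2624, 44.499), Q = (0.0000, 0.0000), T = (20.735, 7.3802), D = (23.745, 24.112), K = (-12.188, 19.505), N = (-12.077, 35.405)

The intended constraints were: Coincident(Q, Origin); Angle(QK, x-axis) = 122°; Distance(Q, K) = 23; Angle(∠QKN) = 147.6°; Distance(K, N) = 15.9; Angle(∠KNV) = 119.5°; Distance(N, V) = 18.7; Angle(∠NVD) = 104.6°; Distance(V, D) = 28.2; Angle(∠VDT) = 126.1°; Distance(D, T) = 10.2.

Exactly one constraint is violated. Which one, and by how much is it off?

Distance(D, T) = 10.2 — off by 6.80.

Q = (0.00, 0.00) ✓; QK at 122.0° ✓; |QK| = 23.00 ✓; ∠QKN = 147.6° ✓; |KN| = 15.90 ✓; ∠KNV = 119.5° ✓; |NV| = 18.70 ✓; ∠NVD = 104.6° ✓; |VD| = 28.20 ✓; ∠VDT = 126.1° ✓; |DT| = 17.00 ✗.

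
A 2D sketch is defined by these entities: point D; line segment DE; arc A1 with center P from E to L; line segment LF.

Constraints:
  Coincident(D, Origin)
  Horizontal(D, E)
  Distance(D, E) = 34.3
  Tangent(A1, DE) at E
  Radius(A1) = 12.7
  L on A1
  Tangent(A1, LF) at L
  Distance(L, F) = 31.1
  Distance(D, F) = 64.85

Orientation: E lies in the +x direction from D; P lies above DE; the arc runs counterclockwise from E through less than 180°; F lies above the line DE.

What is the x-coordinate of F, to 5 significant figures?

48.356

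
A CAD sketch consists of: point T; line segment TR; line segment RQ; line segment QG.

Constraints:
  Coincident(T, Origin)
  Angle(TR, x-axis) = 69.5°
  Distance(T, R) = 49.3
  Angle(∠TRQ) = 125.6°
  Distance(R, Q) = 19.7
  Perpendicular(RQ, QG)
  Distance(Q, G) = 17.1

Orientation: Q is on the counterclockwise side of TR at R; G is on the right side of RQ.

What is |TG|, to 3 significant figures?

74.9

∠TRQ = 125.6°, so RQ runs at 69.5° + (180° − 125.6°) = 124° from the x-axis; with |RQ| = 19.7, Q = R + 19.7·(cos 124°, sin 124°) = (6.28, 62.5). RQ is perpendicular to QG; with |QG| = 17.1 on the right of RQ, G = Q + 17.1·(0.830, 0.558) = (20.5, 72.1). Then |TG| = |G − T| = 74.9.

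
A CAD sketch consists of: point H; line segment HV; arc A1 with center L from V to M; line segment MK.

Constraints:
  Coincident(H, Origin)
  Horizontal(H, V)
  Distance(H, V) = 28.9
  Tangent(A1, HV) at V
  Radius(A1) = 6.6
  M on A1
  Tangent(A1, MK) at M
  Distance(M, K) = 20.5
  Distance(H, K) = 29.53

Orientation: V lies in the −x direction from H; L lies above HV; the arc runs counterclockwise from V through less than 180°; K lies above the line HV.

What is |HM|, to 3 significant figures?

23.1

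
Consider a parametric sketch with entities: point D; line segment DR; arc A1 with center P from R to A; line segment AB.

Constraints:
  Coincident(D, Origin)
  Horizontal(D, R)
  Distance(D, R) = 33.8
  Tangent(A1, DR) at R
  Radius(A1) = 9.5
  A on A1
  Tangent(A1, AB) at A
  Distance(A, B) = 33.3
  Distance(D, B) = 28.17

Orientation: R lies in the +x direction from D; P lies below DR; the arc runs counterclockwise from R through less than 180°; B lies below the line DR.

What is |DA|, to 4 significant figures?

26.94

Checks: ∠(PR, RD) = 90.00° ✓; |PR| = 9.500 ✓; |PA| = 9.500 ✓; ∠(PA, AB) = 90.00° ✓; |AB| = 33.30 ✓; |DB| = 28.17 ✓.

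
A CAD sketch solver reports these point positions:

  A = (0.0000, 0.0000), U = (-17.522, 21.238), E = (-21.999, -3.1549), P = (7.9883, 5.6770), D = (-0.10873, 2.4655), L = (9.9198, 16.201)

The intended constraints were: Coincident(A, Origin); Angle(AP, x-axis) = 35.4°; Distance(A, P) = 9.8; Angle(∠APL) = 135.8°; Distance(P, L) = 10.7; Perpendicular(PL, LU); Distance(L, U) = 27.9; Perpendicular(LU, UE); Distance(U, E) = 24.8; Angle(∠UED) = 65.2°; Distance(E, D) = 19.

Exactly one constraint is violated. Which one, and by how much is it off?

Distance(E, D) = 19 — off by 3.60.

A = (0.00, 0.00) ✓; AP at 35.40° ✓; |AP| = 9.800 ✓; ∠APL = 135.8° ✓; |PL| = 10.70 ✓; ∠(PL, LU) = 90.00° ✓; |LU| = 27.90 ✓; ∠(LU, UE) = 90.00° ✓; |UE| = 24.80 ✓; ∠UED = 65.20° ✓; |ED| = 22.60 ✗.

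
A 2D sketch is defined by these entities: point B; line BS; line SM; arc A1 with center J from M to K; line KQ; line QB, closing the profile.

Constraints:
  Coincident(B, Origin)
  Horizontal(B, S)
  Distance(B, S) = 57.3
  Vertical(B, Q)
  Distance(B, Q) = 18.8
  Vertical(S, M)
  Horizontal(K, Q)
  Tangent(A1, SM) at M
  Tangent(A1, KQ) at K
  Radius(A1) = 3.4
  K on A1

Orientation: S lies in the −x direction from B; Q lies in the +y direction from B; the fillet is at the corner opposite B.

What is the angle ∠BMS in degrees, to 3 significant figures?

75.0°

The virtual corner opposite B is at (-57.3, 18.8). Since A1 is tangent to SM there, JM ⟂ SM and since A1 is tangent to KQ there, JK ⟂ KQ, with radius 3.4, so the center J sits 3.4 in from both sides at J = (-53.9, 15.4). That places the tangent points at M = (-57.3, 15.4) on SM and K = (-53.9, 18.8) on KQ. Then cos ∠BMS = MB·MS / (|MB||MS|), giving 75.0°.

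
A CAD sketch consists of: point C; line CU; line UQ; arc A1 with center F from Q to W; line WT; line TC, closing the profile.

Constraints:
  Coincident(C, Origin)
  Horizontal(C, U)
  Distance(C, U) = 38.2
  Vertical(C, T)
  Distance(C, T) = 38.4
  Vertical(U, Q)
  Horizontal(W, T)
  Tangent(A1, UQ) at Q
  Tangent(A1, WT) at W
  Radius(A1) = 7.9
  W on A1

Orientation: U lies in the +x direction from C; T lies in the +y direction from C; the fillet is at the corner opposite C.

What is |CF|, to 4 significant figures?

42.99

C is at the origin; C and U share the same y with |CU| = 38.2 and U on the +x side, so U = (38.20, 0.000). CT is vertical with |CT| = 38.4 and T on the +y side, so T = (0.000, 38.40). The virtual corner opposite C is at (38.20, 38.40). A1 meets UQ tangentially, so FQ is at right angles to UQ and since A1 is tangent to WT there, FW ⟂ WT, with radius 7.9, so the center F sits 7.9 in from both sides at F = (30.30, 30.50). Then |CF| = |F − C| = 42.99.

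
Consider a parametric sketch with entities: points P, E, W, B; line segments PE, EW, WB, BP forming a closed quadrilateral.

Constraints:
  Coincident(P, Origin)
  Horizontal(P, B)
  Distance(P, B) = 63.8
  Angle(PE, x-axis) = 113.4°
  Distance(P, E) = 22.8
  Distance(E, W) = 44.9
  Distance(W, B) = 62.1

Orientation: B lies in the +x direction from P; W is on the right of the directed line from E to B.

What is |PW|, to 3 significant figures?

22.2

P is at the origin; PB is horizontal with |PB| = 63.8 and B in +x, so B = (63.8, 0). PE runs at 113.4° with |PE| = 22.8, so E = (-9.05, 20.9). W is determined by |EW| = 44.9 and |WB| = 62.1 together: it lies at the intersection of circle(E, 44.9) and circle(B, 62.1). With |EB| = 75.8, the foot of the radical line on EB is 25.8 from E and the perpendicular offset is √(44.9² − 25.8²) = 36.8. Taking the right-of-EB solution: W = (5.55, -21.5).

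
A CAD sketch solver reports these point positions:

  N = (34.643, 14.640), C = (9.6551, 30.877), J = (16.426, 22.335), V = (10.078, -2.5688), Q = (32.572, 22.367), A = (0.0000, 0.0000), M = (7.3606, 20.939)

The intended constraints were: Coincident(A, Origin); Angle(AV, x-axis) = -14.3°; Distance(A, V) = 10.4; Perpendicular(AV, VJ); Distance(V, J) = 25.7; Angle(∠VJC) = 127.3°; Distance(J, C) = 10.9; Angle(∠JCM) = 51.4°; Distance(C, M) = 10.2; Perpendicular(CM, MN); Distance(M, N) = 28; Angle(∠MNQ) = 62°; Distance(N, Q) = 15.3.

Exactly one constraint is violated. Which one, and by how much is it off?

Distance(N, Q) = 15.3 — off by 7.30.

A = (0.00, 0.00) ✓; AV at -14.30° ✓; |AV| = 10.40 ✓; ∠(AV, VJ) = 90.00° ✓; |VJ| = 25.70 ✓; ∠VJC = 127.3° ✓; |JC| = 10.90 ✓; ∠JCM = 51.40° ✓; |CM| = 10.20 ✓; ∠(CM, MN) = 90.00° ✓; |MN| = 28.00 ✓; ∠MNQ = 62.00° ✓; |NQ| = 8.000 ✗.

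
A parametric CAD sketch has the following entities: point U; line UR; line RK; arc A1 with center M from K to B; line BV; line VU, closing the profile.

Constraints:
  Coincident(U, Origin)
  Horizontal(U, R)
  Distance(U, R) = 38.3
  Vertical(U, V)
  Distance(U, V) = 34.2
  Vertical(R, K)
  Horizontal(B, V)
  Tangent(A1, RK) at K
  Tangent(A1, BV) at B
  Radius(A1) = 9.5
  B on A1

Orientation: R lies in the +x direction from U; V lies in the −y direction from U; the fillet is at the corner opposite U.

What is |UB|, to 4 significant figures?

44.71

The virtual corner opposite U is at (38.30, -34.20). Since A1 is tangent to RK there, MK ⟂ RK and tangency of A1 to BV means the radius MB is perpendicular to BV, with radius 9.5, so the center M sits 9.5 in from both sides at M = (28.80, -24.70). That places the tangent points at K = (38.30, -24.70) on RK and B = (28.80, -34.20) on BV. Then |UB| = |B − U| = 44.71.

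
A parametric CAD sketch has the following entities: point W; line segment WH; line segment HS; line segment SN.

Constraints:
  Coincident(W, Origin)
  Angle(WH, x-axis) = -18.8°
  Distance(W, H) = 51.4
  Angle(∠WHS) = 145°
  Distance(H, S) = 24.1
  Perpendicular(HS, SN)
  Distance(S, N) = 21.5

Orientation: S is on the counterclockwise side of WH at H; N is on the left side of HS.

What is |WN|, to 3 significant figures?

66.7

W is at the origin; WH runs at -18.8° with length 51.4, so H = 51.4·(cos -18.8°, sin -18.8°) = (48.7, -16.6). ∠WHS = 145.0°, so HS runs at -18.8° + (180° − 145.0°) = 16.2° from the x-axis; with |HS| = 24.1, S = H + 24.1·(cos 16.2°, sin 16.2°) = (71.8, -9.84). The perpendicularity gives SN at right angles to HS; with |SN| = 21.5 on the left of HS, N = S + 21.5·(-0.279, 0.960) = (65.8, 10.8). Then |WN| = |N − W| = 66.7.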